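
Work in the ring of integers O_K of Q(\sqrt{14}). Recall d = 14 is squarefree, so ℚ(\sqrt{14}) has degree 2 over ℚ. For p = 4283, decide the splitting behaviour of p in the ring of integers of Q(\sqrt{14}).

inert

14 mod 4 = 2, hence disc K = 4·14 = 56 and O_K = ℤ[√14].
4283 ∤ 56, so 4283 is unramified.
Compute (14/4283) via Euler: 14^((4283-1)/2) mod 4283 = 4282, so (14/4283) = -1.
Legendre symbol -1 ⇒ 4283 is inert.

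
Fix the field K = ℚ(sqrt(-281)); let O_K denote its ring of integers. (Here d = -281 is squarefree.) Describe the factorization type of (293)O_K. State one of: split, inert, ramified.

Since -281 ≢ 1 mod 4, the ring of integers is ℤ[√-281] with discriminant 4·(-281) = -1124.
Since gcd(293, -1124) = 1 the prime 293 does not ramify.
(-281/293) = 12^146 mod 293 = 292, giving Legendre symbol -1.
d is a non-residue mod p, hence 293 remains inert in O_K.

293 remains inert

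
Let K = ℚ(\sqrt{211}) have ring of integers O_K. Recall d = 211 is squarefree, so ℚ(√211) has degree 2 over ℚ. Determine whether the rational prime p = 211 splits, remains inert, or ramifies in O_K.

ramified — (211) = 𝔭²

d = 211 ≡ 3 (mod 4), so O_K = ℤ[√211] and disc(K) = 4d = 844.
Ramification test: 211 | 844. The prime 211 ramifies in K.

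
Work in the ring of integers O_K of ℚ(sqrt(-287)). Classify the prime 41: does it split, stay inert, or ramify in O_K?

Since -287 ≡ 1 mod 4, the ring of integers is ℤ[(1+√-287)/2] with discriminant -287.
disc(K) = -287 = 41·(-7), so p = 41 is ramified.

p ramifies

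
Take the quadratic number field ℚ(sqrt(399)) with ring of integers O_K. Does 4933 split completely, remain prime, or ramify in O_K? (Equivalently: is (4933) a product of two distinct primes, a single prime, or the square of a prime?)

d = 399 ≡ 3 (mod 4), so O_K = ℤ[√399] and disc(K) = 4d = 1596.
4933 ∤ 1596, so 4933 is unramified.
Legendre symbol by Euler's criterion: (399/4933) ≡ 399^2466 ≡ 1 (mod 4933), i.e. (399/4933) = 1.
d is a quadratic residue mod p, hence 4933 splits in O_K.

split — (4933) = 𝔭₁𝔭₂ with 𝔭₁ ≠ 𝔭₂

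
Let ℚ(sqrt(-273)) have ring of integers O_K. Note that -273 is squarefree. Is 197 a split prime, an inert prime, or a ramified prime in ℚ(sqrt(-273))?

-273 mod 4 = 3, hence disc K = 4·(-273) = -1092 and O_K = ℤ[√-273].
197 ∤ -1092, so 197 is unramified.
(-273/197) = 121^98 mod 197 = 1, giving Legendre symbol 1.
Legendre symbol 1 ⇒ 197 is split.

split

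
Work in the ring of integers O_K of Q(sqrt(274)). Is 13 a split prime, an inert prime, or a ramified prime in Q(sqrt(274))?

13 splits in O_K

d = 274 ≡ 2 (mod 4), so O_K = ℤ[√274] and disc(K) = 4d = 1096.
disc(K) = 1096 is not divisible by 13; 13 is unramified.
Euler's criterion: 274^6 mod 13 = 1. Thus (274|13) = 1.
(274/13) = 1, so 13 splits.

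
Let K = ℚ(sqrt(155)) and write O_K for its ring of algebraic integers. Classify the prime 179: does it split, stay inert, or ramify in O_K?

split — (179) = 𝔭₁𝔭₂ with 𝔭₁ ≠ 𝔭₂

155 mod 4 = 3, hence disc K = 4·155 = 620 and O_K = ℤ[√155].
179 ∤ 620, so 179 is unramified.
Euler's criterion: 155^89 mod 179 = 1. Thus (155|179) = 1.
Legendre symbol 1 ⇒ 179 is split.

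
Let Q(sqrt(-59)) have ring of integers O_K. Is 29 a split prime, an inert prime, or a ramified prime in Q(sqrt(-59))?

Since -59 ≡ 1 mod 4, the ring of integers is ℤ[(1+√-59)/2] with discriminant -59.
Since gcd(29, -59) = 1 the prime 29 does not ramify.
Euler's criterion: (-59)^14 mod 29 = 1. Thus (-59|29) = 1.
(-59/29) = 1, so 29 splits.

split — (29) = 𝔭₁𝔭₂ with 𝔭₁ ≠ 𝔭₂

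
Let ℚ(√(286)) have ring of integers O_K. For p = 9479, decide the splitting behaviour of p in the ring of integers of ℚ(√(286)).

Since 286 ≢ 1 mod 4, the ring of integers is ℤ[√286] with discriminant 4·286 = 1144.
disc(K) = 1144 is not divisible by 9479; 9479 is unramified.
(286/9479) = 286^4739 mod 9479 = 9478, giving Legendre symbol -1.
Legendre symbol -1 ⇒ 9479 is inert.

p is inert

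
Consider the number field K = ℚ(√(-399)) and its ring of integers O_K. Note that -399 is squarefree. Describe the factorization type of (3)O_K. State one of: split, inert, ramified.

p ramifies

Since -399 ≡ 1 mod 4, the ring of integers is ℤ[(1+√-399)/2] with discriminant -399.
3 divides disc(K) = -399, so 3 ramifies.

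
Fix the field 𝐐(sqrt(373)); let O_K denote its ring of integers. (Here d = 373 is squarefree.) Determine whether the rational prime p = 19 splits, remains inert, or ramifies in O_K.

373 mod 4 = 1, hence disc K = 373 and O_K = ℤ[(1+√373)/2].
disc(K) = 373 is not divisible by 19; 19 is unramified.
(373/19) = 12^9 mod 19 = 18, giving Legendre symbol -1.
(373/19) = -1, so 19 is inert.

inert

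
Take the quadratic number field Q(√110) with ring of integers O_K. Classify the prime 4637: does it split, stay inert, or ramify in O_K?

inert — (4637) stays prime in O_K

d = 110 ≡ 2 (mod 4), so O_K = ℤ[√110] and disc(K) = 4d = 440.
4637 ∤ 440, so 4637 is unramified.
Compute (110/4637) via Euler: 110^((4637-1)/2) mod 4637 = 4636, so (110/4637) = -1.
(110/4637) = -1, so 4637 is inert.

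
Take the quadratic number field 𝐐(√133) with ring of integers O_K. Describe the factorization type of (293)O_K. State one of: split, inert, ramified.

p splits

d = 133 ≡ 1 (mod 4), so O_K = ℤ[(1+√133)/2] and disc(K) = d = 133.
Since gcd(293, 133) = 1 the prime 293 does not ramify.
Compute (133/293) via Euler: 133^((293-1)/2) mod 293 = 1, so (133/293) = 1.
d is a quadratic residue mod p, hence 293 splits in O_K.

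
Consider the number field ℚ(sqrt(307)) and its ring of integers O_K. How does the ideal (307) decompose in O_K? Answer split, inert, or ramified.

307 mod 4 = 3, hence disc K = 4·307 = 1228 and O_K = ℤ[√307].
307 divides disc(K) = 1228, so 307 ramifies.

p ramifies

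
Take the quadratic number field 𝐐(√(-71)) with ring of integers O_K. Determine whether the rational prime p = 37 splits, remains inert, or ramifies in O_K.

Since -71 ≡ 1 mod 4, the ring of integers is ℤ[(1+√-71)/2] with discriminant -71.
37 ∤ -71, so 37 is unramified.
(-71/37) = 3^18 mod 37 = 1, giving Legendre symbol 1.
d is a quadratic residue mod p, hence 37 splits in O_K.

split — (37) = 𝔭₁𝔭₂ with 𝔭₁ ≠ 𝔭₂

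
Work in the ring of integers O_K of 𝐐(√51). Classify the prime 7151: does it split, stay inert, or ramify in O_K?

51 mod 4 = 3, hence disc K = 4·51 = 204 and O_K = ℤ[√51].
disc(K) = 204 is not divisible by 7151; 7151 is unramified.
Compute (51/7151) via Euler: 51^((7151-1)/2) mod 7151 = 7150, so (51/7151) = -1.
Legendre symbol -1 ⇒ 7151 is inert.

inert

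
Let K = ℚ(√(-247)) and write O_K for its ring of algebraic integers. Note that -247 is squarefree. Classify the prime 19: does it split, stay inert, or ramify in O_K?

Since -247 ≡ 1 mod 4, the ring of integers is ℤ[(1+√-247)/2] with discriminant -247.
disc(K) = -247 = 19·(-13), so p = 19 is ramified.

p ramifies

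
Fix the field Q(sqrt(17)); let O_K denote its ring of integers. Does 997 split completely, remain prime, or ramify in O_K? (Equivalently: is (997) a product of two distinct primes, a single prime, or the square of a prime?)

Since 17 ≡ 1 mod 4, the ring of integers is ℤ[(1+√17)/2] with discriminant 17.
997 ∤ 17, so 997 is unramified.
Legendre symbol by Euler's criterion: (17/997) ≡ 17^498 ≡ 996 (mod 997), i.e. (17/997) = -1.
d is a non-residue mod p, hence 997 remains inert in O_K.

997 remains inert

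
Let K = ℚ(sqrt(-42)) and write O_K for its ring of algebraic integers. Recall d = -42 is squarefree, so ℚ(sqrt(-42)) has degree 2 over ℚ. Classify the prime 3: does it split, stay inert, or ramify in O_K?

p ramifies

Since -42 ≢ 1 mod 4, the ring of integers is ℤ[√-42] with discriminant 4·(-42) = -168.
Ramification test: 3 | -168. The prime 3 ramifies in K.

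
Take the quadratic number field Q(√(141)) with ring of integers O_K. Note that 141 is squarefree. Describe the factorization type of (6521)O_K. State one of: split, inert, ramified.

split

141 mod 4 = 1, hence disc K = 141 and O_K = ℤ[(1+√141)/2].
disc(K) = 141 is not divisible by 6521; 6521 is unramified.
Legendre symbol by Euler's criterion: (141/6521) ≡ 141^3260 ≡ 1 (mod 6521), i.e. (141/6521) = 1.
Legendre symbol 1 ⇒ 6521 is split.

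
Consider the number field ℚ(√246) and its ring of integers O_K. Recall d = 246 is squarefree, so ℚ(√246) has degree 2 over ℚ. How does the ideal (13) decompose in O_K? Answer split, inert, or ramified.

246 mod 4 = 2, hence disc K = 4·246 = 984 and O_K = ℤ[√246].
disc(K) = 984 is not divisible by 13; 13 is unramified.
(246/13) = 12^6 mod 13 = 1, giving Legendre symbol 1.
(246/13) = 1, so 13 splits.

split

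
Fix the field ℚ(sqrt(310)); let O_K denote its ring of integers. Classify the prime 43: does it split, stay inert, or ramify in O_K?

310 mod 4 = 2, hence disc K = 4·310 = 1240 and O_K = ℤ[√310].
Since gcd(43, 1240) = 1 the prime 43 does not ramify.
Legendre symbol by Euler's criterion: (310/43) ≡ 310^21 ≡ 1 (mod 43), i.e. (310/43) = 1.
(310/43) = 1, so 43 splits.

splits completely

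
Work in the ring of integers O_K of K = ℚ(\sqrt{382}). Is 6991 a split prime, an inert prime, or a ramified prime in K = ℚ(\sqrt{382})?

remains prime (inert)

382 mod 4 = 2, hence disc K = 4·382 = 1528 and O_K = ℤ[√382].
Since gcd(6991, 1528) = 1 the prime 6991 does not ramify.
Compute (382/6991) via Euler: 382^((6991-1)/2) mod 6991 = 6990, so (382/6991) = -1.
d is a non-residue mod p, hence 6991 remains inert in O_K.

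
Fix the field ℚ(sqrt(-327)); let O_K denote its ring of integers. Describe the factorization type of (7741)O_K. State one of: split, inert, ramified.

p is inert

d = -327 ≡ 1 (mod 4), so O_K = ℤ[(1+√-327)/2] and disc(K) = d = -327.
Since gcd(7741, -327) = 1 the prime 7741 does not ramify.
Compute (-327/7741) via Euler: 7414^((7741-1)/2) mod 7741 = 7740, so (-327/7741) = -1.
(-327/7741) = -1, so 7741 is inert.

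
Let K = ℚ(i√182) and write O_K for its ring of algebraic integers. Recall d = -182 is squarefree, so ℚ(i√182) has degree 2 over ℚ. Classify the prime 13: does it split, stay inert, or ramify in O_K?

ramifies in O_K

-182 mod 4 = 2, hence disc K = 4·(-182) = -728 and O_K = ℤ[√-182].
disc(K) = -728 = 13·(-56), so p = 13 is ramified.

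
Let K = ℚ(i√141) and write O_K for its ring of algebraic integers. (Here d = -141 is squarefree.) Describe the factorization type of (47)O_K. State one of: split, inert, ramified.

ramified — (47) = 𝔭²

-141 mod 4 = 3, hence disc K = 4·(-141) = -564 and O_K = ℤ[√-141].
47 divides disc(K) = -564, so 47 ramifies.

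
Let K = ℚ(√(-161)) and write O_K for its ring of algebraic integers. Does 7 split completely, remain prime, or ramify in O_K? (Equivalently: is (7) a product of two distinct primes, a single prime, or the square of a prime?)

d = -161 ≡ 3 (mod 4), so O_K = ℤ[√-161] and disc(K) = 4d = -644.
7 divides disc(K) = -644, so 7 ramifies.

ramifies in O_K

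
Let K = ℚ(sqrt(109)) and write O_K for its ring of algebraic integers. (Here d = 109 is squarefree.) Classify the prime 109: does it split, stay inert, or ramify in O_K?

ramifies in O_K

d = 109 ≡ 1 (mod 4), so O_K = ℤ[(1+√109)/2] and disc(K) = d = 109.
Ramification test: 109 | 109. The prime 109 ramifies in K.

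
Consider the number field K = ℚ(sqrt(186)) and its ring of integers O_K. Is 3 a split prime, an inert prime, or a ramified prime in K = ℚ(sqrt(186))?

ramifies in O_K

Since 186 ≢ 1 mod 4, the ring of integers is ℤ[√186] with discriminant 4·186 = 744.
3 divides disc(K) = 744, so 3 ramifies.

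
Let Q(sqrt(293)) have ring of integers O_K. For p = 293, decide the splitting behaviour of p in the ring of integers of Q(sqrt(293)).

d = 293 ≡ 1 (mod 4), so O_K = ℤ[(1+√293)/2] and disc(K) = d = 293.
293 divides disc(K) = 293, so 293 ramifies.

p ramifies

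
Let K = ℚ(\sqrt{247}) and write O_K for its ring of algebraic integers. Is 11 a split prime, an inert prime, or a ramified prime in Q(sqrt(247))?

247 mod 4 = 3, hence disc K = 4·247 = 988 and O_K = ℤ[√247].
Since gcd(11, 988) = 1 the prime 11 does not ramify.
Euler's criterion: 247^5 mod 11 = 1. Thus (247|11) = 1.
(247/11) = 1, so 11 splits.

splits completely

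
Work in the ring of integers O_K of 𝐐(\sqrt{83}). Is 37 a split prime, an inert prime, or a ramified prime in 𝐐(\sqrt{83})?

p splits

Since 83 ≢ 1 mod 4, the ring of integers is ℤ[√83] with discriminant 4·83 = 332.
disc(K) = 332 is not divisible by 37; 37 is unramified.
(83/37) = 9^18 mod 37 = 1, giving Legendre symbol 1.
(83/37) = 1, so 37 splits.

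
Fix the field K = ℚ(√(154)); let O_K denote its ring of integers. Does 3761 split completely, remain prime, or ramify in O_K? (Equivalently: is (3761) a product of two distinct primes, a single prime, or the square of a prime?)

d = 154 ≡ 2 (mod 4), so O_K = ℤ[√154] and disc(K) = 4d = 616.
disc(K) = 616 is not divisible by 3761; 3761 is unramified.
Legendre symbol by Euler's criterion: (154/3761) ≡ 154^1880 ≡ 3760 (mod 3761), i.e. (154/3761) = -1.
(154/3761) = -1, so 3761 is inert.

p is inert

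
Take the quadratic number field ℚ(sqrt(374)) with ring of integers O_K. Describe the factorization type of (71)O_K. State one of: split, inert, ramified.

374 mod 4 = 2, hence disc K = 4·374 = 1496 and O_K = ℤ[√374].
71 ∤ 1496, so 71 is unramified.
Euler's criterion: 374^35 mod 71 = 1. Thus (374|71) = 1.
(374/71) = 1, so 71 splits.

split — (71) = 𝔭₁𝔭₂ with 𝔭₁ ≠ 𝔭₂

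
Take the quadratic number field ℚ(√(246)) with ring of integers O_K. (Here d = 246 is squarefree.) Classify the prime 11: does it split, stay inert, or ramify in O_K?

11 splits in O_K

Since 246 ≢ 1 mod 4, the ring of integers is ℤ[√246] with discriminant 4·246 = 984.
disc(K) = 984 is not divisible by 11; 11 is unramified.
(246/11) = 4^5 mod 11 = 1, giving Legendre symbol 1.
d is a quadratic residue mod p, hence 11 splits in O_K.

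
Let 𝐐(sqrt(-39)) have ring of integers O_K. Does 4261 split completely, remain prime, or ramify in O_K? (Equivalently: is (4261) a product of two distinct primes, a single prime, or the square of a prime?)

-39 mod 4 = 1, hence disc K = -39 and O_K = ℤ[(1+√-39)/2].
Since gcd(4261, -39) = 1 the prime 4261 does not ramify.
Compute (-39/4261) via Euler: 4222^((4261-1)/2) mod 4261 = 1, so (-39/4261) = 1.
(-39/4261) = 1, so 4261 splits.

4261 splits in O_K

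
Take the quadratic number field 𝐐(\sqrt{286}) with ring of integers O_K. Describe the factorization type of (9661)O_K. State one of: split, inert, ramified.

Since 286 ≢ 1 mod 4, the ring of integers is ℤ[√286] with discriminant 4·286 = 1144.
9661 ∤ 1144, so 9661 is unramified.
Compute (286/9661) via Euler: 286^((9661-1)/2) mod 9661 = 1, so (286/9661) = 1.
(286/9661) = 1, so 9661 splits.

9661 splits in O_K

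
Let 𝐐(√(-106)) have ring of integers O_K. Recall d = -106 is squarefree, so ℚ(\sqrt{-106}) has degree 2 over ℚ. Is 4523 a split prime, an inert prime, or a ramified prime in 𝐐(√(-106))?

4523 remains inert

Since -106 ≢ 1 mod 4, the ring of integers is ℤ[√-106] with discriminant 4·(-106) = -424.
disc(K) = -424 is not divisible by 4523; 4523 is unramified.
Legendre symbol by Euler's criterion: (-106/4523) ≡ (-106)^2261 ≡ 4522 (mod 4523), i.e. (-106/4523) = -1.
(-106/4523) = -1, so 4523 is inert.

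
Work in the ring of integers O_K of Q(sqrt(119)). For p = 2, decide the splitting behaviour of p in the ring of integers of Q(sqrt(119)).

Since 119 ≢ 1 mod 4, the ring of integers is ℤ[√119] with discriminant 4·119 = 476.
Ramification test: 2 | 476. The prime 2 ramifies in K.

2 is ramified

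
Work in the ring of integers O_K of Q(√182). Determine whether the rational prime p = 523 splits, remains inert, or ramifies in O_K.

d = 182 ≡ 2 (mod 4), so O_K = ℤ[√182] and disc(K) = 4d = 728.
Since gcd(523, 728) = 1 the prime 523 does not ramify.
Euler's criterion: 182^261 mod 523 = 522. Thus (182|523) = -1.
Legendre symbol -1 ⇒ 523 is inert.

p is inert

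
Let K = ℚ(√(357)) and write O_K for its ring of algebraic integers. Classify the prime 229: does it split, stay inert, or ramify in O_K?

inert — (229) stays prime in O_K

Since 357 ≡ 1 mod 4, the ring of integers is ℤ[(1+√357)/2] with discriminant 357.
Since gcd(229, 357) = 1 the prime 229 does not ramify.
Compute (357/229) via Euler: 128^((229-1)/2) mod 229 = 228, so (357/229) = -1.
(357/229) = -1, so 229 is inert.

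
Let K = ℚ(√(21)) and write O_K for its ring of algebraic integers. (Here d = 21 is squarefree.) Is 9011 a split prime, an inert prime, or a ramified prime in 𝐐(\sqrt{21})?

inert — (9011) stays prime in O_K

d = 21 ≡ 1 (mod 4), so O_K = ℤ[(1+√21)/2] and disc(K) = d = 21.
9011 ∤ 21, so 9011 is unramified.
Euler's criterion: 21^4505 mod 9011 = 9010. Thus (21|9011) = -1.
(21/9011) = -1, so 9011 is inert.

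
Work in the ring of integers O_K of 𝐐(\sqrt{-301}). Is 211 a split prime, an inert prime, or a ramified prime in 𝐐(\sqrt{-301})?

split — (211) = 𝔭₁𝔭₂ with 𝔭₁ ≠ 𝔭₂

-301 mod 4 = 3, hence disc K = 4·(-301) = -1204 and O_K = ℤ[√-301].
disc(K) = -1204 is not divisible by 211; 211 is unramified.
(-301/211) = 121^105 mod 211 = 1, giving Legendre symbol 1.
d is a quadratic residue mod p, hence 211 splits in O_K.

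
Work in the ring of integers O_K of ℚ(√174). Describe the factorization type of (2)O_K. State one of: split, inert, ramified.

ramified — (2) = 𝔭²

Since 174 ≢ 1 mod 4, the ring of integers is ℤ[√174] with discriminant 4·174 = 696.
Ramification test: 2 | 696. The prime 2 ramifies in K.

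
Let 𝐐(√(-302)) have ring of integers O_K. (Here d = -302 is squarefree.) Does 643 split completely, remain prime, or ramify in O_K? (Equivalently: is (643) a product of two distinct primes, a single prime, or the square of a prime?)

inert

-302 mod 4 = 2, hence disc K = 4·(-302) = -1208 and O_K = ℤ[√-302].
643 ∤ -1208, so 643 is unramified.
Compute (-302/643) via Euler: 341^((643-1)/2) mod 643 = 642, so (-302/643) = -1.
d is a non-residue mod p, hence 643 remains inert in O_K.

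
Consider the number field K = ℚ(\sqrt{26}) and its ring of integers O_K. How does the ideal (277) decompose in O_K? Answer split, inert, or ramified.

inert — (277) stays prime in O_K

26 mod 4 = 2, hence disc K = 4·26 = 104 and O_K = ℤ[√26].
disc(K) = 104 is not divisible by 277; 277 is unramified.
Legendre symbol by Euler's criterion: (26/277) ≡ 26^138 ≡ 276 (mod 277), i.e. (26/277) = -1.
d is a non-residue mod p, hence 277 remains inert in O_K.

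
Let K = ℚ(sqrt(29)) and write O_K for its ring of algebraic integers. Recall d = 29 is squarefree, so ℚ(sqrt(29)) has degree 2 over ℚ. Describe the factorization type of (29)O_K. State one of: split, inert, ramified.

ramified — (29) = 𝔭²

d = 29 ≡ 1 (mod 4), so O_K = ℤ[(1+√29)/2] and disc(K) = d = 29.
29 divides disc(K) = 29, so 29 ramifies.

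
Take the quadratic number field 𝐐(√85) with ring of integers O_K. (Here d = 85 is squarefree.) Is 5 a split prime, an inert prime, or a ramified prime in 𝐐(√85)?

5 is ramified

85 mod 4 = 1, hence disc K = 85 and O_K = ℤ[(1+√85)/2].
disc(K) = 85 = 5·17, so p = 5 is ramified.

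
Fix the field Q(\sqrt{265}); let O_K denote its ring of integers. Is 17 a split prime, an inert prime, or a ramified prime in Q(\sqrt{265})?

Since 265 ≡ 1 mod 4, the ring of integers is ℤ[(1+√265)/2] with discriminant 265.
disc(K) = 265 is not divisible by 17; 17 is unramified.
Compute (265/17) via Euler: 10^((17-1)/2) mod 17 = 16, so (265/17) = -1.
(265/17) = -1, so 17 is inert.

remains prime (inert)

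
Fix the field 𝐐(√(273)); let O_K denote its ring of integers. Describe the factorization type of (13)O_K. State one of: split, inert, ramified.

ramified

Since 273 ≡ 1 mod 4, the ring of integers is ℤ[(1+√273)/2] with discriminant 273.
13 divides disc(K) = 273, so 13 ramifies.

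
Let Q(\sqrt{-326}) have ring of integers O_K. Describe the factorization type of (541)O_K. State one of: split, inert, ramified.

split — (541) = 𝔭₁𝔭₂ with 𝔭₁ ≠ 𝔭₂

Since -326 ≢ 1 mod 4, the ring of integers is ℤ[√-326] with discriminant 4·(-326) = -1304.
541 ∤ -1304, so 541 is unramified.
Compute (-326/541) via Euler: 215^((541-1)/2) mod 541 = 1, so (-326/541) = 1.
(-326/541) = 1, so 541 splits.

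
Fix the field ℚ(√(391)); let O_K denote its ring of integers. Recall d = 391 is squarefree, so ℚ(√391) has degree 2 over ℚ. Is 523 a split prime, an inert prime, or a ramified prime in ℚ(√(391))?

split — (523) = 𝔭₁𝔭₂ with 𝔭₁ ≠ 𝔭₂

Since 391 ≢ 1 mod 4, the ring of integers is ℤ[√391] with discriminant 4·391 = 1564.
Since gcd(523, 1564) = 1 the prime 523 does not ramify.
Legendre symbol by Euler's criterion: (391/523) ≡ 391^261 ≡ 1 (mod 523), i.e. (391/523) = 1.
Legendre symbol 1 ⇒ 523 is split.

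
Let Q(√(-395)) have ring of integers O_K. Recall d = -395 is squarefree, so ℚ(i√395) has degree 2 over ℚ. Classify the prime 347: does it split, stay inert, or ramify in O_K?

-395 mod 4 = 1, hence disc K = -395 and O_K = ℤ[(1+√-395)/2].
disc(K) = -395 is not divisible by 347; 347 is unramified.
Euler's criterion: (-395)^173 mod 347 = 346. Thus (-395|347) = -1.
(-395/347) = -1, so 347 is inert.

p is inert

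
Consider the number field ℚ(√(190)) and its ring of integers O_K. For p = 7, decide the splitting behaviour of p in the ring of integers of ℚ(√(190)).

Since 190 ≢ 1 mod 4, the ring of integers is ℤ[√190] with discriminant 4·190 = 760.
7 ∤ 760, so 7 is unramified.
Legendre symbol by Euler's criterion: (190/7) ≡ 190^3 ≡ 1 (mod 7), i.e. (190/7) = 1.
Legendre symbol 1 ⇒ 7 is split.

7 splits in O_K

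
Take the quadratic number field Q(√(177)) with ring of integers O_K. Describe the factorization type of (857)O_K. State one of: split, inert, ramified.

split

177 mod 4 = 1, hence disc K = 177 and O_K = ℤ[(1+√177)/2].
Since gcd(857, 177) = 1 the prime 857 does not ramify.
Legendre symbol by Euler's criterion: (177/857) ≡ 177^428 ≡ 1 (mod 857), i.e. (177/857) = 1.
d is a quadratic residue mod p, hence 857 splits in O_K.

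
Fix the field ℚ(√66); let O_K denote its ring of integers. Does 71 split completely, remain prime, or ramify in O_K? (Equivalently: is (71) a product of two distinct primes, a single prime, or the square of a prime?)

remains prime (inert)

66 mod 4 = 2, hence disc K = 4·66 = 264 and O_K = ℤ[√66].
71 ∤ 264, so 71 is unramified.
Legendre symbol by Euler's criterion: (66/71) ≡ 66^35 ≡ 70 (mod 71), i.e. (66/71) = -1.
d is a non-residue mod p, hence 71 remains inert in O_K.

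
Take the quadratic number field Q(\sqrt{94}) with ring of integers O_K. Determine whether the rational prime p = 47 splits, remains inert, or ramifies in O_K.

94 mod 4 = 2, hence disc K = 4·94 = 376 and O_K = ℤ[√94].
disc(K) = 376 = 47·8, so p = 47 is ramified.

p ramifies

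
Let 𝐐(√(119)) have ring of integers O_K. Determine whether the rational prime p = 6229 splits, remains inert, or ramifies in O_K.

p splits

Since 119 ≢ 1 mod 4, the ring of integers is ℤ[√119] with discriminant 4·119 = 476.
disc(K) = 476 is not divisible by 6229; 6229 is unramified.
Euler's criterion: 119^3114 mod 6229 = 1. Thus (119|6229) = 1.
(119/6229) = 1, so 6229 splits.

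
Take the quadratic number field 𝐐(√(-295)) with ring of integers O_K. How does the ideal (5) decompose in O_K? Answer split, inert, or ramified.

Since -295 ≡ 1 mod 4, the ring of integers is ℤ[(1+√-295)/2] with discriminant -295.
Ramification test: 5 | -295. The prime 5 ramifies in K.

ramifies in O_K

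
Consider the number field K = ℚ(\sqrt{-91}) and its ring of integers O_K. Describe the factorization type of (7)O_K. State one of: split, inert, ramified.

ramifies in O_K

Since -91 ≡ 1 mod 4, the ring of integers is ℤ[(1+√-91)/2] with discriminant -91.
Ramification test: 7 | -91. The prime 7 ramifies in K.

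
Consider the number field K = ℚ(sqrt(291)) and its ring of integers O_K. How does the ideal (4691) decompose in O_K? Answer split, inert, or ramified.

d = 291 ≡ 3 (mod 4), so O_K = ℤ[√291] and disc(K) = 4d = 1164.
4691 ∤ 1164, so 4691 is unramified.
Euler's criterion: 291^2345 mod 4691 = 1. Thus (291|4691) = 1.
d is a quadratic residue mod p, hence 4691 splits in O_K.

split — (4691) = 𝔭₁𝔭₂ with 𝔭₁ ≠ 𝔭₂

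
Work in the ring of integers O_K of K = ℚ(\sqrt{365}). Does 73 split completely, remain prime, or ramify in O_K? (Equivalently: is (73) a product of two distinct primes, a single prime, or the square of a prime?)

p ramifies

Since 365 ≡ 1 mod 4, the ring of integers is ℤ[(1+√365)/2] with discriminant 365.
disc(K) = 365 = 73·5, so p = 73 is ramified.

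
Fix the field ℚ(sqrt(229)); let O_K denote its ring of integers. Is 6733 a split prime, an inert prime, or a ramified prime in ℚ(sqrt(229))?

p is inert

d = 229 ≡ 1 (mod 4), so O_K = ℤ[(1+√229)/2] and disc(K) = d = 229.
disc(K) = 229 is not divisible by 6733; 6733 is unramified.
Compute (229/6733) via Euler: 229^((6733-1)/2) mod 6733 = 6732, so (229/6733) = -1.
(229/6733) = -1, so 6733 is inert.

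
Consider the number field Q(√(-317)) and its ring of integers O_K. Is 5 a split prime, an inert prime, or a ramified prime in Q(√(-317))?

d = -317 ≡ 3 (mod 4), so O_K = ℤ[√-317] and disc(K) = 4d = -1268.
Since gcd(5, -1268) = 1 the prime 5 does not ramify.
Euler's criterion: (-317)^2 mod 5 = 4. Thus (-317|5) = -1.
Legendre symbol -1 ⇒ 5 is inert.

inert — (5) stays prime in O_K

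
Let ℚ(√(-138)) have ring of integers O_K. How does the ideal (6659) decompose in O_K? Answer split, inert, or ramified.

d = -138 ≡ 2 (mod 4), so O_K = ℤ[√-138] and disc(K) = 4d = -552.
6659 ∤ -552, so 6659 is unramified.
Compute (-138/6659) via Euler: 6521^((6659-1)/2) mod 6659 = 6658, so (-138/6659) = -1.
Legendre symbol -1 ⇒ 6659 is inert.

inert — (6659) stays prime in O_K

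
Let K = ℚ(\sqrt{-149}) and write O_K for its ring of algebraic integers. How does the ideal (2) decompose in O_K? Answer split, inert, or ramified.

ramifies in O_K

d = -149 ≡ 3 (mod 4), so O_K = ℤ[√-149] and disc(K) = 4d = -596.
Ramification test: 2 | -596. The prime 2 ramifies in K.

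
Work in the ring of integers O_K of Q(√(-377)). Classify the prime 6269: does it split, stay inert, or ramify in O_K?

split

d = -377 ≡ 3 (mod 4), so O_K = ℤ[√-377] and disc(K) = 4d = -1508.
disc(K) = -1508 is not divisible by 6269; 6269 is unramified.
Euler's criterion: (-377)^3134 mod 6269 = 1. Thus (-377|6269) = 1.
(-377/6269) = 1, so 6269 splits.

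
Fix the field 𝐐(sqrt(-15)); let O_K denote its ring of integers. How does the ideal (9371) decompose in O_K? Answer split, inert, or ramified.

-15 mod 4 = 1, hence disc K = -15 and O_K = ℤ[(1+√-15)/2].
disc(K) = -15 is not divisible by 9371; 9371 is unramified.
(-15/9371) = 9356^4685 mod 9371 = 9370, giving Legendre symbol -1.
d is a non-residue mod p, hence 9371 remains inert in O_K.

inert — (9371) stays prime in O_K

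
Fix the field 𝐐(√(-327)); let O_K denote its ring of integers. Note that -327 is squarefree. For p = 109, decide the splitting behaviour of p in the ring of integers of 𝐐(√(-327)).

Since -327 ≡ 1 mod 4, the ring of integers is ℤ[(1+√-327)/2] with discriminant -327.
disc(K) = -327 = 109·(-3), so p = 109 is ramified.

ramified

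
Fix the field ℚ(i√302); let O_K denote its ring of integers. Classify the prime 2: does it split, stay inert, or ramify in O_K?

ramified — (2) = 𝔭²

d = -302 ≡ 2 (mod 4), so O_K = ℤ[√-302] and disc(K) = 4d = -1208.
2 divides disc(K) = -1208, so 2 ramifies.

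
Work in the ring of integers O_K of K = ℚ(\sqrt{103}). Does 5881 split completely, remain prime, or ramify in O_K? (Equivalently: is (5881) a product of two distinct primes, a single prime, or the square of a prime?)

p is inert

Since 103 ≢ 1 mod 4, the ring of integers is ℤ[√103] with discriminant 4·103 = 412.
Since gcd(5881, 412) = 1 the prime 5881 does not ramify.
(103/5881) = 103^2940 mod 5881 = 5880, giving Legendre symbol -1.
Legendre symbol -1 ⇒ 5881 is inert.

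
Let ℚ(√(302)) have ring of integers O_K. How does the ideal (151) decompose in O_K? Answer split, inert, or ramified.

151 is ramified

302 mod 4 = 2, hence disc K = 4·302 = 1208 and O_K = ℤ[√302].
Ramification test: 151 | 1208. The prime 151 ramifies in K.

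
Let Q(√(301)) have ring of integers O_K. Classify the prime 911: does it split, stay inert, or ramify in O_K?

911 remains inert

d = 301 ≡ 1 (mod 4), so O_K = ℤ[(1+√301)/2] and disc(K) = d = 301.
disc(K) = 301 is not divisible by 911; 911 is unramified.
(301/911) = 301^455 mod 911 = 910, giving Legendre symbol -1.
(301/911) = -1, so 911 is inert.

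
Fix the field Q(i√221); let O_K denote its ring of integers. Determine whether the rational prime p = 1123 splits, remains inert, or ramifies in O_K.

d = -221 ≡ 3 (mod 4), so O_K = ℤ[√-221] and disc(K) = 4d = -884.
Since gcd(1123, -884) = 1 the prime 1123 does not ramify.
(-221/1123) = 902^561 mod 1123 = 1, giving Legendre symbol 1.
d is a quadratic residue mod p, hence 1123 splits in O_K.

split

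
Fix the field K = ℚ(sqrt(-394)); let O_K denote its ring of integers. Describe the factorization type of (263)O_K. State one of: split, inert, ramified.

-394 mod 4 = 2, hence disc K = 4·(-394) = -1576 and O_K = ℤ[√-394].
disc(K) = -1576 is not divisible by 263; 263 is unramified.
Legendre symbol by Euler's criterion: (-394/263) ≡ (-394)^131 ≡ 1 (mod 263), i.e. (-394/263) = 1.
Legendre symbol 1 ⇒ 263 is split.

splits completely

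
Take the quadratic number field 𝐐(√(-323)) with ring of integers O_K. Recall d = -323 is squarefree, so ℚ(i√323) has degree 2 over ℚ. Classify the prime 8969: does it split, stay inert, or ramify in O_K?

d = -323 ≡ 1 (mod 4), so O_K = ℤ[(1+√-323)/2] and disc(K) = d = -323.
disc(K) = -323 is not divisible by 8969; 8969 is unramified.
Compute (-323/8969) via Euler: 8646^((8969-1)/2) mod 8969 = 8968, so (-323/8969) = -1.
Legendre symbol -1 ⇒ 8969 is inert.

p is inert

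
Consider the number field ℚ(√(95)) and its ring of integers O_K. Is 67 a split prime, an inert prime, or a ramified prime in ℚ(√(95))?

95 mod 4 = 3, hence disc K = 4·95 = 380 and O_K = ℤ[√95].
disc(K) = 380 is not divisible by 67; 67 is unramified.
Legendre symbol by Euler's criterion: (95/67) ≡ 95^33 ≡ 66 (mod 67), i.e. (95/67) = -1.
d is a non-residue mod p, hence 67 remains inert in O_K.

67 remains inert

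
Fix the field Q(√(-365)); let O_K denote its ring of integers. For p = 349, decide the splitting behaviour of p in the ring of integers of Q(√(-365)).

-365 mod 4 = 3, hence disc K = 4·(-365) = -1460 and O_K = ℤ[√-365].
disc(K) = -1460 is not divisible by 349; 349 is unramified.
(-365/349) = 333^174 mod 349 = 1, giving Legendre symbol 1.
Legendre symbol 1 ⇒ 349 is split.

349 splits in O_K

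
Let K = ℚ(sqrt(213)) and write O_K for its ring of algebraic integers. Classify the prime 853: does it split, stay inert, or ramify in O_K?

d = 213 ≡ 1 (mod 4), so O_K = ℤ[(1+√213)/2] and disc(K) = d = 213.
853 ∤ 213, so 853 is unramified.
Compute (213/853) via Euler: 213^((853-1)/2) mod 853 = 1, so (213/853) = 1.
d is a quadratic residue mod p, hence 853 splits in O_K.

splits completely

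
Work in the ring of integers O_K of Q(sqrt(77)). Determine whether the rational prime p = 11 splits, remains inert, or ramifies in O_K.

p ramifies

d = 77 ≡ 1 (mod 4), so O_K = ℤ[(1+√77)/2] and disc(K) = d = 77.
disc(K) = 77 = 11·7, so p = 11 is ramified.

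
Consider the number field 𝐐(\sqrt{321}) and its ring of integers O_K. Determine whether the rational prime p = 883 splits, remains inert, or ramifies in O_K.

d = 321 ≡ 1 (mod 4), so O_K = ℤ[(1+√321)/2] and disc(K) = d = 321.
Since gcd(883, 321) = 1 the prime 883 does not ramify.
Euler's criterion: 321^441 mod 883 = 1. Thus (321|883) = 1.
(321/883) = 1, so 883 splits.

split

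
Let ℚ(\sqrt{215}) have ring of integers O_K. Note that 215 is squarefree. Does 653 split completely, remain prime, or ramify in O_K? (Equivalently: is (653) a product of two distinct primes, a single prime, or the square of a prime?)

p splits

Since 215 ≢ 1 mod 4, the ring of integers is ℤ[√215] with discriminant 4·215 = 860.
disc(K) = 860 is not divisible by 653; 653 is unramified.
Euler's criterion: 215^326 mod 653 = 1. Thus (215|653) = 1.
d is a quadratic residue mod p, hence 653 splits in O_K.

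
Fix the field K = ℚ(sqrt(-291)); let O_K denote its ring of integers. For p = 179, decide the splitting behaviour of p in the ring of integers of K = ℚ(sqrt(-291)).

d = -291 ≡ 1 (mod 4), so O_K = ℤ[(1+√-291)/2] and disc(K) = d = -291.
disc(K) = -291 is not divisible by 179; 179 is unramified.
Legendre symbol by Euler's criterion: (-291/179) ≡ (-291)^89 ≡ 1 (mod 179), i.e. (-291/179) = 1.
(-291/179) = 1, so 179 splits.

p splits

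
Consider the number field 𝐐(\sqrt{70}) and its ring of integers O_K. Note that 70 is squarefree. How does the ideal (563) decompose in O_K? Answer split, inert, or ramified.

Since 70 ≢ 1 mod 4, the ring of integers is ℤ[√70] with discriminant 4·70 = 280.
Since gcd(563, 280) = 1 the prime 563 does not ramify.
Legendre symbol by Euler's criterion: (70/563) ≡ 70^281 ≡ 1 (mod 563), i.e. (70/563) = 1.
d is a quadratic residue mod p, hence 563 splits in O_K.

split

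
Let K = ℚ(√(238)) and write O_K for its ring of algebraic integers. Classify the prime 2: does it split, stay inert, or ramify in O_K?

d = 238 ≡ 2 (mod 4), so O_K = ℤ[√238] and disc(K) = 4d = 952.
Ramification test: 2 | 952. The prime 2 ramifies in K.

2 is ramified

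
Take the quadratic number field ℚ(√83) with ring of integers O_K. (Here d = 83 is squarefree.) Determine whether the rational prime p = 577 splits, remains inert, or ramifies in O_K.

Since 83 ≢ 1 mod 4, the ring of integers is ℤ[√83] with discriminant 4·83 = 332.
Since gcd(577, 332) = 1 the prime 577 does not ramify.
Euler's criterion: 83^288 mod 577 = 576. Thus (83|577) = -1.
d is a non-residue mod p, hence 577 remains inert in O_K.

p is inert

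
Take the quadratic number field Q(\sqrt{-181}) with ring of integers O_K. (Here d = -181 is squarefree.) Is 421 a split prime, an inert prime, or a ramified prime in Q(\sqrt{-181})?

421 splits in O_K

Since -181 ≢ 1 mod 4, the ring of integers is ℤ[√-181] with discriminant 4·(-181) = -724.
421 ∤ -724, so 421 is unramified.
Euler's criterion: (-181)^210 mod 421 = 1. Thus (-181|421) = 1.
(-181/421) = 1, so 421 splits.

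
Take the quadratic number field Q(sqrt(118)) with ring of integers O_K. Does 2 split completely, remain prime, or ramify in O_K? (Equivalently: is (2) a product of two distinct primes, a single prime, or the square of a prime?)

Since 118 ≢ 1 mod 4, the ring of integers is ℤ[√118] with discriminant 4·118 = 472.
disc(K) = 472 = 2·236, so p = 2 is ramified.

p ramifies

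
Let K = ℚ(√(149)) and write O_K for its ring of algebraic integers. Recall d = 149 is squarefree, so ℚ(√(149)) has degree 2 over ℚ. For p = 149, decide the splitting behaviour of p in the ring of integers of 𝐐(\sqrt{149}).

ramifies in O_K

149 mod 4 = 1, hence disc K = 149 and O_K = ℤ[(1+√149)/2].
Ramification test: 149 | 149. The prime 149 ramifies in K.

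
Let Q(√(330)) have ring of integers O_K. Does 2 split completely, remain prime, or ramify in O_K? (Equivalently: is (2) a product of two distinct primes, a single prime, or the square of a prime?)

330 mod 4 = 2, hence disc K = 4·330 = 1320 and O_K = ℤ[√330].
Ramification test: 2 | 1320. The prime 2 ramifies in K.

ramifies in O_K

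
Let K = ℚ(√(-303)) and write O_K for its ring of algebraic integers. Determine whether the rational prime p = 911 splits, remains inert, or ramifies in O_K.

-303 mod 4 = 1, hence disc K = -303 and O_K = ℤ[(1+√-303)/2].
disc(K) = -303 is not divisible by 911; 911 is unramified.
Legendre symbol by Euler's criterion: (-303/911) ≡ (-303)^455 ≡ 1 (mod 911), i.e. (-303/911) = 1.
Legendre symbol 1 ⇒ 911 is split.

911 splits in O_K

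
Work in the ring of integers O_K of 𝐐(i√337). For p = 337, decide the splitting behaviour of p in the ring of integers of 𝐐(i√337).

d = -337 ≡ 3 (mod 4), so O_K = ℤ[√-337] and disc(K) = 4d = -1348.
Ramification test: 337 | -1348. The prime 337 ramifies in K.

ramified — (337) = 𝔭²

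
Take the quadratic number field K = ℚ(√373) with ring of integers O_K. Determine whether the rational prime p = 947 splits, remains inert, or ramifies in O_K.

Since 373 ≡ 1 mod 4, the ring of integers is ℤ[(1+√373)/2] with discriminant 373.
disc(K) = 373 is not divisible by 947; 947 is unramified.
(373/947) = 373^473 mod 947 = 946, giving Legendre symbol -1.
(373/947) = -1, so 947 is inert.

inert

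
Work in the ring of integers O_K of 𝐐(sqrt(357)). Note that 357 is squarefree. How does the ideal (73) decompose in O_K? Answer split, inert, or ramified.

split

d = 357 ≡ 1 (mod 4), so O_K = ℤ[(1+√357)/2] and disc(K) = d = 357.
disc(K) = 357 is not divisible by 73; 73 is unramified.
Euler's criterion: 357^36 mod 73 = 1. Thus (357|73) = 1.
d is a quadratic residue mod p, hence 73 splits in O_K.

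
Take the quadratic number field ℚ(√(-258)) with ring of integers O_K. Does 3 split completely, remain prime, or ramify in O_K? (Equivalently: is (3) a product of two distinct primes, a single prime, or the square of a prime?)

3 is ramified

Since -258 ≢ 1 mod 4, the ring of integers is ℤ[√-258] with discriminant 4·(-258) = -1032.
Ramification test: 3 | -1032. The prime 3 ramifies in K.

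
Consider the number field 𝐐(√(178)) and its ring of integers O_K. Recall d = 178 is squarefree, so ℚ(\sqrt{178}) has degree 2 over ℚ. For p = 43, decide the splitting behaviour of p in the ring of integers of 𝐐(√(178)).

splits completely

d = 178 ≡ 2 (mod 4), so O_K = ℤ[√178] and disc(K) = 4d = 712.
43 ∤ 712, so 43 is unramified.
Compute (178/43) via Euler: 6^((43-1)/2) mod 43 = 1, so (178/43) = 1.
(178/43) = 1, so 43 splits.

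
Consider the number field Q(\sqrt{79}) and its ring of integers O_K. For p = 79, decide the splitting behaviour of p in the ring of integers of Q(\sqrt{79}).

79 mod 4 = 3, hence disc K = 4·79 = 316 and O_K = ℤ[√79].
disc(K) = 316 = 79·4, so p = 79 is ramified.

ramifies in O_K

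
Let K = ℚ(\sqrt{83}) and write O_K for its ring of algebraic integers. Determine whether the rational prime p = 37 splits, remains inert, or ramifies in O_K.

Since 83 ≢ 1 mod 4, the ring of integers is ℤ[√83] with discriminant 4·83 = 332.
disc(K) = 332 is not divisible by 37; 37 is unramified.
(83/37) = 9^18 mod 37 = 1, giving Legendre symbol 1.
d is a quadratic residue mod p, hence 37 splits in O_K.

split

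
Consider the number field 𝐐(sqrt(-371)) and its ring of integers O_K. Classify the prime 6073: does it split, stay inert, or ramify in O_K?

p is inert

Since -371 ≡ 1 mod 4, the ring of integers is ℤ[(1+√-371)/2] with discriminant -371.
disc(K) = -371 is not divisible by 6073; 6073 is unramified.
Compute (-371/6073) via Euler: 5702^((6073-1)/2) mod 6073 = 6072, so (-371/6073) = -1.
Legendre symbol -1 ⇒ 6073 is inert.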